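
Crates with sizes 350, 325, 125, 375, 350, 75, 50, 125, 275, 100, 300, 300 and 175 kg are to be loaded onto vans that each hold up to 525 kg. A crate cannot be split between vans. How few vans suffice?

7

Total = 375 + 350 + 350 + 325 + 300 + 300 + 275 + 175 + 125 + 125 + 100 + 75 + 50 = 2925 kg.
Lower bound: ⌈2925/525⌉ = 6 vans.
Also, 7 crates each exceed 525/2 kg, and no two of those can share a van, so at least 7 vans are needed.
A packing using 7 vans:
  van 1: 375 + 125 = 500
  van 2: 350 + 175 = 525
  van 3: 350 + 125 + 50 = 525
  van 4: 325 + 100 + 75 = 500
  van 5: 300 = 300
  van 6: 300 = 300
  van 7: 275 = 275
This matches the lower bound, so 7 is optimal.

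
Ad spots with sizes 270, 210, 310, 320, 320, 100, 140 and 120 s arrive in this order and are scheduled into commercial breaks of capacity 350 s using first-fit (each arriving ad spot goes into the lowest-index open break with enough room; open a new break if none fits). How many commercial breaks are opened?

6

  270 → break 1 (new)  [load 270/350]
  210 → break 2 (new)  [load 210/350]
  310 → break 3 (new)  [load 310/350]
  320 → break 4 (new)  [load 320/350]
  320 → break 5 (new)  [load 320/350]
  100 → break 2  [load 310/350]
  140 → break 6 (new)  [load 140/350]
  120 → break 6  [load 260/350]
6 commercial breaks opened.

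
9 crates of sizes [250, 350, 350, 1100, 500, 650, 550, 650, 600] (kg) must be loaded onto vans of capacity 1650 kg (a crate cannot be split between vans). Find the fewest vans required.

Total = 1100 + 650 + 650 + 600 + 550 + 500 + 350 + 350 + 250 = 5000 kg.
Lower bound: ⌈5000/1650⌉ = 4 vans.
A packing using 4 vans:
  van 1: 1100 + 550 = 1650
  van 2: 650 + 650 + 350 = 1650
  van 3: 600 + 500 + 350 = 1450
  van 4: 250 = 250
This matches the lower bound, so 4 is optimal.

4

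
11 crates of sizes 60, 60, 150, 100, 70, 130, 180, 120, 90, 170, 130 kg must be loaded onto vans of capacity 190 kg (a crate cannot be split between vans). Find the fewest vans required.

7

Total = 180 + 170 + 150 + 130 + 130 + 120 + 100 + 90 + 70 + 60 + 60 = 1260 kg.
Lower bound: ⌈1260/190⌉ = 7 vans.
A packing using 7 vans:
  van 1: 180 = 180
  van 2: 170 = 170
  van 3: 150 = 150
  van 4: 130 + 60 = 190
  van 5: 130 + 60 = 190
  van 6: 120 + 70 = 190
  van 7: 100 + 90 = 190
This matches the lower bound, so 7 is optimal.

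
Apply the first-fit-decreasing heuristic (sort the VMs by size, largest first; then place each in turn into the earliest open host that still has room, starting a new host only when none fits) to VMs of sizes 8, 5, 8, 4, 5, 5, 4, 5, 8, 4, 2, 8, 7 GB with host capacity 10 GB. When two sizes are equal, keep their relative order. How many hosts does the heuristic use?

Sorted descending: 8, 8, 8, 8, 7, 5, 5, 5, 5, 4, 4, 4, 2.
  8 → host 1 (new)  [load 8/10]
  8 → host 2 (new)  [load 8/10]
  8 → host 3 (new)  [load 8/10]
  8 → host 4 (new)  [load 8/10]
  7 → host 5 (new)  [load 7/10]
  5 → host 6 (new)  [load 5/10]
  5 → host 6  [load 10/10]
  5 → host 7 (new)  [load 5/10]
  5 → host 7  [load 10/10]
  4 → host 8 (new)  [load 4/10]
  4 → host 8  [load 8/10]
  4 → host 9 (new)  [load 4/10]
  2 → host 1  [load 10/10]
9 hosts opened.

9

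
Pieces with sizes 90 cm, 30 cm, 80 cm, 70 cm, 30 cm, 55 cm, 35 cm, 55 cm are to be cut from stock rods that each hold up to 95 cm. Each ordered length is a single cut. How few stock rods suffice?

Total = 90 + 80 + 70 + 55 + 55 + 35 + 30 + 30 = 445 cm.
Lower bound: ⌈445/95⌉ = 5 stock rods.
A packing using 6 stock rods:
  stock rod 1: 90 = 90
  stock rod 2: 80 = 80
  stock rod 3: 70 = 70
  stock rod 4: 55 + 35 = 90
  stock rod 5: 55 + 30 = 85
  stock rod 6: 30 = 30
No arrangement into 5 stock rods stays within capacity, so 6 is optimal.

6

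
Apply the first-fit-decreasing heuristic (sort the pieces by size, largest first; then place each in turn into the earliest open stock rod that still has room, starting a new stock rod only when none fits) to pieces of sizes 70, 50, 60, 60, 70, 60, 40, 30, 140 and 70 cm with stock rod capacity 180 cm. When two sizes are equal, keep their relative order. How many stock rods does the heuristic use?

4

Sorted descending: 140, 70, 70, 70, 60, 60, 60, 50, 40, 30.
  140 → stock rod 1 (new)  [load 140/180]
  70 → stock rod 2 (new)  [load 70/180]
  70 → stock rod 2  [load 140/180]
  70 → stock rod 3 (new)  [load 70/180]
  60 → stock rod 3  [load 130/180]
  60 → stock rod 4 (new)  [load 60/180]
  60 → stock rod 4  [load 120/180]
  50 → stock rod 3  [load 180/180]
  40 → stock rod 1  [load 180/180]
  30 → stock rod 2  [load 170/180]
4 stock rods opened.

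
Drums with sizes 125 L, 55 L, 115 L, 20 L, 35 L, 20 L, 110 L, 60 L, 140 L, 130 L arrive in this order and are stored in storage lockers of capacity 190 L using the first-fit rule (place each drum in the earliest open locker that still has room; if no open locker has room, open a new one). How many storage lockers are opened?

  125 → locker 1 (new)  [load 125/190]
  55 → locker 1  [load 180/190]
  115 → locker 2 (new)  [load 115/190]
  20 → locker 2  [load 135/190]
  35 → locker 2  [load 170/190]
  20 → locker 2  [load 190/190]
  110 → locker 3 (new)  [load 110/190]
  60 → locker 3  [load 170/190]
  140 → locker 4 (new)  [load 140/190]
  130 → locker 5 (new)  [load 130/190]
5 storage lockers opened.

5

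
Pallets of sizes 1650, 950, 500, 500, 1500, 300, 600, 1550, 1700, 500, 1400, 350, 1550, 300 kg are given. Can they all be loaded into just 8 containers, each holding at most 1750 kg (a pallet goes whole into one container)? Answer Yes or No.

No

Total = 13350 kg; ⌈13350/1750⌉ = 8.
The bound of 8 does not rule out 8, but exhaustive search shows no assignment into 8 containers of capacity 1750 kg exists — the minimum is 9.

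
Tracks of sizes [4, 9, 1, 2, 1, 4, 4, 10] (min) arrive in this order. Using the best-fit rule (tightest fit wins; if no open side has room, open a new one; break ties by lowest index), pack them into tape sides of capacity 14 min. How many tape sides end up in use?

  4 → side 1 (new)  [load 4/14]
  9 → side 1  [load 13/14]
  1 → side 1  [load 14/14]
  2 → side 2 (new)  [load 2/14]
  1 → side 2  [load 3/14]
  4 → side 2  [load 7/14]
  4 → side 2  [load 11/14]
  10 → side 3 (new)  [load 10/14]
3 tape sides opened.

3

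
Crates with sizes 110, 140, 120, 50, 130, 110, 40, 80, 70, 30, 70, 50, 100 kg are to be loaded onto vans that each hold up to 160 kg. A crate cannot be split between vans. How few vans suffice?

8

Total = 140 + 130 + 120 + 110 + 110 + 100 + 80 + 70 + 70 + 50 + 50 + 40 + 30 = 1100 kg.
Lower bound: ⌈1100/160⌉ = 7 vans.
A packing using 8 vans:
  van 1: 140 = 140
  van 2: 130 + 30 = 160
  van 3: 120 + 40 = 160
  van 4: 110 + 50 = 160
  van 5: 110 + 50 = 160
  van 6: 100 = 100
  van 7: 80 + 70 = 150
  van 8: 70 = 70
No arrangement into 7 vans stays within capacity, so 8 is optimal.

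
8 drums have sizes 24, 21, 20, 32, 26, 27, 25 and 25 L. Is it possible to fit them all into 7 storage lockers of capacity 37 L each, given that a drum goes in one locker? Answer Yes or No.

No

Total = 200 L; ⌈200/37⌉ = 6.
8 drums each exceed half the capacity and cannot share a locker, forcing at least 8 storage lockers.
At least 8 storage lockers are required, but only 7 are allowed.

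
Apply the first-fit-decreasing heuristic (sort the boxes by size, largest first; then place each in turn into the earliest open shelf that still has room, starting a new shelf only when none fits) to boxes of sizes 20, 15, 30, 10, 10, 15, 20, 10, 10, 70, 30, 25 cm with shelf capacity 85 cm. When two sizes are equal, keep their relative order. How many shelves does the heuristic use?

Sorted descending: 70, 30, 30, 25, 20, 20, 15, 15, 10, 10, 10, 10.
  70 → shelf 1 (new)  [load 70/85]
  30 → shelf 2 (new)  [load 30/85]
  30 → shelf 2  [load 60/85]
  25 → shelf 2  [load 85/85]
  20 → shelf 3 (new)  [load 20/85]
  20 → shelf 3  [load 40/85]
  15 → shelf 1  [load 85/85]
  15 → shelf 3  [load 55/85]
  10 → shelf 3  [load 65/85]
  10 → shelf 3  [load 75/85]
  10 → shelf 3  [load 85/85]
  10 → shelf 4 (new)  [load 10/85]
4 shelves opened.

4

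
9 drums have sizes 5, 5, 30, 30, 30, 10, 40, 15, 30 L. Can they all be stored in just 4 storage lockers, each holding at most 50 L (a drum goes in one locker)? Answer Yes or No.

No

Total = 195 L; ⌈195/50⌉ = 4.
5 drums each exceed half the capacity and cannot share a locker, forcing at least 5 storage lockers.
At least 5 storage lockers are required, but only 4 are allowed.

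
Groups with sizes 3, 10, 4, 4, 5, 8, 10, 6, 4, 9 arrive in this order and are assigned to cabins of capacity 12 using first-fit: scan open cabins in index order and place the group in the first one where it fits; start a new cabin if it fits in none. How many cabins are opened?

  3 → cabin 1 (new)  [load 3/12]
  10 → cabin 2 (new)  [load 10/12]
  4 → cabin 1  [load 7/12]
  4 → cabin 1  [load 11/12]
  5 → cabin 3 (new)  [load 5/12]
  8 → cabin 4 (new)  [load 8/12]
  10 → cabin 5 (new)  [load 10/12]
  6 → cabin 3  [load 11/12]
  4 → cabin 4  [load 12/12]
  9 → cabin 6 (new)  [load 9/12]
6 cabins opened.

6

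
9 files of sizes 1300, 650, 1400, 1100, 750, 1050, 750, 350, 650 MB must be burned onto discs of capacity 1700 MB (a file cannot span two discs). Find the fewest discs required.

6

Total = 1400 + 1300 + 1100 + 1050 + 750 + 750 + 650 + 650 + 350 = 8000 MB.
Lower bound: ⌈8000/1700⌉ = 5 discs.
A packing using 6 discs:
  disc 1: 1400 = 1400
  disc 2: 1300 + 350 = 1650
  disc 3: 1100 = 1100
  disc 4: 1050 + 650 = 1700
  disc 5: 750 + 750 = 1500
  disc 6: 650 = 650
No arrangement into 5 discs stays within capacity, so 6 is optimal.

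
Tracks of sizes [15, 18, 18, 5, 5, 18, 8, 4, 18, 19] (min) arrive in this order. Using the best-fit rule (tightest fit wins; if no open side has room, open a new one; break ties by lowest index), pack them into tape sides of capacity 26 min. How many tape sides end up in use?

  15 → side 1 (new)  [load 15/26]
  18 → side 2 (new)  [load 18/26]
  18 → side 3 (new)  [load 18/26]
  5 → side 2  [load 23/26]
  5 → side 3  [load 23/26]
  18 → side 4 (new)  [load 18/26]
  8 → side 4  [load 26/26]
  4 → side 1  [load 19/26]
  18 → side 5 (new)  [load 18/26]
  19 → side 6 (new)  [load 19/26]
6 tape sides opened.

6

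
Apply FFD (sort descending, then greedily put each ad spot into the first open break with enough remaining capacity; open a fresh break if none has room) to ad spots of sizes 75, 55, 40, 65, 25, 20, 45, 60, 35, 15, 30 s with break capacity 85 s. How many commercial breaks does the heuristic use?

6

Sorted descending: 75, 65, 60, 55, 45, 40, 35, 30, 25, 20, 15.
  75 → break 1 (new)  [load 75/85]
  65 → break 2 (new)  [load 65/85]
  60 → break 3 (new)  [load 60/85]
  55 → break 4 (new)  [load 55/85]
  45 → break 5 (new)  [load 45/85]
  40 → break 5  [load 85/85]
  35 → break 6 (new)  [load 35/85]
  30 → break 4  [load 85/85]
  25 → break 3  [load 85/85]
  20 → break 2  [load 85/85]
  15 → break 6  [load 50/85]
6 commercial breaks opened.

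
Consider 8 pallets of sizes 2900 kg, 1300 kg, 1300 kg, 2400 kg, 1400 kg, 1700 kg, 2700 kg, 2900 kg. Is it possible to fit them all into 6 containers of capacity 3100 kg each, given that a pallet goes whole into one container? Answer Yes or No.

A valid assignment using 6 containers:
  container 1: 2900 = 2900
  container 2: 2900 = 2900
  container 3: 2700 = 2700
  container 4: 2400 = 2400
  container 5: 1700 + 1400 = 3100
  container 6: 1300 + 1300 = 2600
Every load is within 3100 kg, so 6 containers suffice.

Yes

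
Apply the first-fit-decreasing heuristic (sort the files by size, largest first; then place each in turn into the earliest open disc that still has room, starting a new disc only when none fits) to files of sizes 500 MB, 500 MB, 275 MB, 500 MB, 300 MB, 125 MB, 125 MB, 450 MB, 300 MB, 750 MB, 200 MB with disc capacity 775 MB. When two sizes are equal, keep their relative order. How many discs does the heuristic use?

Sorted descending: 750, 500, 500, 500, 450, 300, 300, 275, 200, 125, 125.
  750 → disc 1 (new)  [load 750/775]
  500 → disc 2 (new)  [load 500/775]
  500 → disc 3 (new)  [load 500/775]
  500 → disc 4 (new)  [load 500/775]
  450 → disc 5 (new)  [load 450/775]
  300 → disc 5  [load 750/775]
  300 → disc 6 (new)  [load 300/775]
  275 → disc 2  [load 775/775]
  200 → disc 3  [load 700/775]
  125 → disc 4  [load 625/775]
  125 → disc 4  [load 750/775]
6 discs opened.

6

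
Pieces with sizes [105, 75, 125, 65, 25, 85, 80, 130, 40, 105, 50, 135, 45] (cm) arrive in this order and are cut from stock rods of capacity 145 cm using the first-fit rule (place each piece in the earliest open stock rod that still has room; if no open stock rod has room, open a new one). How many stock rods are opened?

  105 → stock rod 1 (new)  [load 105/145]
  75 → stock rod 2 (new)  [load 75/145]
  125 → stock rod 3 (new)  [load 125/145]
  65 → stock rod 2  [load 140/145]
  25 → stock rod 1  [load 130/145]
  85 → stock rod 4 (new)  [load 85/145]
  80 → stock rod 5 (new)  [load 80/145]
  130 → stock rod 6 (new)  [load 130/145]
  40 → stock rod 4  [load 125/145]
  105 → stock rod 7 (new)  [load 105/145]
  50 → stock rod 5  [load 130/145]
  135 → stock rod 8 (new)  [load 135/145]
  45 → stock rod 9 (new)  [load 45/145]
9 stock rods opened.

9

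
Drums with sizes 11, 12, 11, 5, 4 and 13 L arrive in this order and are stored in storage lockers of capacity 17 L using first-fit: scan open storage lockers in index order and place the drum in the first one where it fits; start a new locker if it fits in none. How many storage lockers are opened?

  11 → locker 1 (new)  [load 11/17]
  12 → locker 2 (new)  [load 12/17]
  11 → locker 3 (new)  [load 11/17]
  5 → locker 1  [load 16/17]
  4 → locker 2  [load 16/17]
  13 → locker 4 (new)  [load 13/17]
4 storage lockers opened.

4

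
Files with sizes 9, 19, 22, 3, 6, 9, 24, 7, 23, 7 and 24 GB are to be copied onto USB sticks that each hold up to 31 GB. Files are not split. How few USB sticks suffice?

5

Total = 24 + 24 + 23 + 22 + 19 + 9 + 9 + 7 + 7 + 6 + 3 = 153 GB.
Lower bound: ⌈153/31⌉ = 5 USB sticks.
A packing using 5 USB sticks:
  USB stick 1: 24 + 7 = 31
  USB stick 2: 24 + 7 = 31
  USB stick 3: 23 + 6 = 29
  USB stick 4: 22 + 9 = 31
  USB stick 5: 19 + 9 + 3 = 31
This matches the lower bound, so 5 is optimal.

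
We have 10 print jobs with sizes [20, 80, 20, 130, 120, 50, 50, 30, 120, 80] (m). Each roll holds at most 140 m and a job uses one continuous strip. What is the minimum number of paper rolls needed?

Total = 130 + 120 + 120 + 80 + 80 + 50 + 50 + 30 + 20 + 20 = 700 m.
Lower bound: ⌈700/140⌉ = 5 paper rolls.
A packing using 6 paper rolls:
  roll 1: 130 = 130
  roll 2: 120 + 20 = 140
  roll 3: 120 + 20 = 140
  roll 4: 80 + 50 = 130
  roll 5: 80 + 50 = 130
  roll 6: 30 = 30
No arrangement into 5 paper rolls stays within capacity, so 6 is optimal.

6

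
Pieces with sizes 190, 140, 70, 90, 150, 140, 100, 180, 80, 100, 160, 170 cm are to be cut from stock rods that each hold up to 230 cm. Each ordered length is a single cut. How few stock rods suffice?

Total = 190 + 180 + 170 + 160 + 150 + 140 + 140 + 100 + 100 + 90 + 80 + 70 = 1570 cm.
Lower bound: ⌈1570/230⌉ = 7 stock rods.
A packing using 8 stock rods:
  stock rod 1: 190 = 190
  stock rod 2: 180 = 180
  stock rod 3: 170 = 170
  stock rod 4: 160 + 70 = 230
  stock rod 5: 150 + 80 = 230
  stock rod 6: 140 + 90 = 230
  stock rod 7: 140 = 140
  stock rod 8: 100 + 100 = 200
No arrangement into 7 stock rods stays within capacity, so 8 is optimal.

8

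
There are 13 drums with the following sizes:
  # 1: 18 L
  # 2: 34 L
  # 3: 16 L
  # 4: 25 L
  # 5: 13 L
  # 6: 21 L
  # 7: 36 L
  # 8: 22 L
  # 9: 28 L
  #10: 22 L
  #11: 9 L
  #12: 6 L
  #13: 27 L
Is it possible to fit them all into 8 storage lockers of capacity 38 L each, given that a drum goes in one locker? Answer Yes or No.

Total = 277 L; ⌈277/38⌉ = 8.
The bound of 8 does not rule out 8, but exhaustive search shows no assignment into 8 storage lockers of capacity 38 L exists — the minimum is 9.

No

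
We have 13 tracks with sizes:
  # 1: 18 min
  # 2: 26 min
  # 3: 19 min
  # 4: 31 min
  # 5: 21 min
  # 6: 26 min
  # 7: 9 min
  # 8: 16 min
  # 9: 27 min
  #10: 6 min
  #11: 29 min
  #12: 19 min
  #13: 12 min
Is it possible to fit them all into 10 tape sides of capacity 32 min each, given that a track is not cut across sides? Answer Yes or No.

A valid assignment using 10 tape sides:
  side 1: 31 = 31
  side 2: 29 = 29
  side 3: 27 = 27
  side 4: 26 + 6 = 32
  side 5: 26 = 26
  side 6: 21 + 9 = 30
  side 7: 19 + 12 = 31
  side 8: 19 = 19
  side 9: 18 = 18
  side 10: 16 = 16
Every load is within 32 min, so 10 tape sides suffice.

Yes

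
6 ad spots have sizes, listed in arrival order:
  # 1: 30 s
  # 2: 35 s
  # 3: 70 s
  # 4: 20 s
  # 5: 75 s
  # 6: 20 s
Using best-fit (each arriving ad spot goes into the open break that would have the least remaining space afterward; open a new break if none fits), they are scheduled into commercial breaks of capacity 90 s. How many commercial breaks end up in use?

  30 → break 1 (new)  [load 30/90]
  35 → break 1  [load 65/90]
  70 → break 2 (new)  [load 70/90]
  20 → break 2  [load 90/90]
  75 → break 3 (new)  [load 75/90]
  20 → break 1  [load 85/90]
3 commercial breaks opened.

3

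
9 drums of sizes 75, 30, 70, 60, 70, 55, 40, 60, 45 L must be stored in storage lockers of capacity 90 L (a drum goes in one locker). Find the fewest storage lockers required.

Total = 75 + 70 + 70 + 60 + 60 + 55 + 45 + 40 + 30 = 505 L.
Lower bound: ⌈505/90⌉ = 6 storage lockers.
A packing using 7 storage lockers:
  locker 1: 75 = 75
  locker 2: 70 = 70
  locker 3: 70 = 70
  locker 4: 60 + 30 = 90
  locker 5: 60 = 60
  locker 6: 55 = 55
  locker 7: 45 + 40 = 85
No arrangement into 6 storage lockers stays within capacity, so 7 is optimal.

7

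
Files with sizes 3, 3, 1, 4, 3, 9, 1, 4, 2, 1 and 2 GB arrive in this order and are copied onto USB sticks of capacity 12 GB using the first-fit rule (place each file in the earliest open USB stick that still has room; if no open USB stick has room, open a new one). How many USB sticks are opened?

  3 → USB stick 1 (new)  [load 3/12]
  3 → USB stick 1  [load 6/12]
  1 → USB stick 1  [load 7/12]
  4 → USB stick 1  [load 11/12]
  3 → USB stick 2 (new)  [load 3/12]
  9 → USB stick 2  [load 12/12]
  1 → USB stick 1  [load 12/12]
  4 → USB stick 3 (new)  [load 4/12]
  2 → USB stick 3  [load 6/12]
  1 → USB stick 3  [load 7/12]
  2 → USB stick 3  [load 9/12]
3 USB sticks opened.

3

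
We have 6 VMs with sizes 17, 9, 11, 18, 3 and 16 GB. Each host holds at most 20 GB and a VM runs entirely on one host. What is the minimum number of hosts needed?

4

Total = 18 + 17 + 16 + 11 + 9 + 3 = 74 GB.
Lower bound: ⌈74/20⌉ = 4 hosts.
A packing using 4 hosts:
  host 1: 18 = 18
  host 2: 17 + 3 = 20
  host 3: 16 = 16
  host 4: 11 + 9 = 20
This matches the lower bound, so 4 is optimal.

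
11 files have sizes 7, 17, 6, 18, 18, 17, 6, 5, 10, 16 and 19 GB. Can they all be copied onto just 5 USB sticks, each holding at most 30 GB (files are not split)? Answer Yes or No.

Total = 139 GB; ⌈139/30⌉ = 5.
6 files each exceed half the capacity and cannot share a USB stick, forcing at least 6 USB sticks.
At least 6 USB sticks are required, but only 5 are allowed.

No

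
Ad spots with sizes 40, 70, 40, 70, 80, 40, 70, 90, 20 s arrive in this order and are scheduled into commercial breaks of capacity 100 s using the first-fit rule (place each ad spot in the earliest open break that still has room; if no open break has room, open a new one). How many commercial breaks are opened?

  40 → break 1 (new)  [load 40/100]
  70 → break 2 (new)  [load 70/100]
  40 → break 1  [load 80/100]
  70 → break 3 (new)  [load 70/100]
  80 → break 4 (new)  [load 80/100]
  40 → break 5 (new)  [load 40/100]
  70 → break 6 (new)  [load 70/100]
  90 → break 7 (new)  [load 90/100]
  20 → break 1  [load 100/100]
7 commercial breaks opened.

7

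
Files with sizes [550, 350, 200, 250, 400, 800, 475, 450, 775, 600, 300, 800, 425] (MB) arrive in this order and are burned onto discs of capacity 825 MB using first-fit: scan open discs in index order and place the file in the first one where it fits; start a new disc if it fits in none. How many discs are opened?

  550 → disc 1 (new)  [load 550/825]
  350 → disc 2 (new)  [load 350/825]
  200 → disc 1  [load 750/825]
  250 → disc 2  [load 600/825]
  400 → disc 3 (new)  [load 400/825]
  800 → disc 4 (new)  [load 800/825]
  475 → disc 5 (new)  [load 475/825]
  450 → disc 6 (new)  [load 450/825]
  775 → disc 7 (new)  [load 775/825]
  600 → disc 8 (new)  [load 600/825]
  300 → disc 3  [load 700/825]
  800 → disc 9 (new)  [load 800/825]
  425 → disc 10 (new)  [load 425/825]
10 discs opened.

10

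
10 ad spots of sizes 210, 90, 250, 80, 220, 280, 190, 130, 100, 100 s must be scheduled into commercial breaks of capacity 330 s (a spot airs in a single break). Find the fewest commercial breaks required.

6

Total = 280 + 250 + 220 + 210 + 190 + 130 + 100 + 100 + 90 + 80 = 1650 s.
Lower bound: ⌈1650/330⌉ = 5 commercial breaks.
A packing using 6 commercial breaks:
  break 1: 280 = 280
  break 2: 250 + 80 = 330
  break 3: 220 + 100 = 320
  break 4: 210 + 100 = 310
  break 5: 190 + 130 = 320
  break 6: 90 = 90
No arrangement into 5 commercial breaks stays within capacity, so 6 is optimal.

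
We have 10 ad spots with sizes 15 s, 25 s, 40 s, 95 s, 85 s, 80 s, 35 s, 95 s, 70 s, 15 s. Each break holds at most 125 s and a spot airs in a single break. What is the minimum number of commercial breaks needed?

5

Total = 95 + 95 + 85 + 80 + 70 + 40 + 35 + 25 + 15 + 15 = 555 s.
Lower bound: ⌈555/125⌉ = 5 commercial breaks.
A packing using 5 commercial breaks:
  break 1: 95 + 25 = 120
  break 2: 95 + 15 + 15 = 125
  break 3: 85 + 40 = 125
  break 4: 80 + 35 = 115
  break 5: 70 = 70
This matches the lower bound, so 5 is optimal.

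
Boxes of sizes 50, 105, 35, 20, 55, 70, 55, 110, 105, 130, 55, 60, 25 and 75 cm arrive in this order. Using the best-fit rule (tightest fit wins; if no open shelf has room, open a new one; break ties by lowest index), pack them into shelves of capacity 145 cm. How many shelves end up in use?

  50 → shelf 1 (new)  [load 50/145]
  105 → shelf 2 (new)  [load 105/145]
  35 → shelf 2  [load 140/145]
  20 → shelf 1  [load 70/145]
  55 → shelf 1  [load 125/145]
  70 → shelf 3 (new)  [load 70/145]
  55 → shelf 3  [load 125/145]
  110 → shelf 4 (new)  [load 110/145]
  105 → shelf 5 (new)  [load 105/145]
  130 → shelf 6 (new)  [load 130/145]
  55 → shelf 7 (new)  [load 55/145]
  60 → shelf 7  [load 115/145]
  25 → shelf 7  [load 140/145]
  75 → shelf 8 (new)  [load 75/145]
8 shelves opened.

8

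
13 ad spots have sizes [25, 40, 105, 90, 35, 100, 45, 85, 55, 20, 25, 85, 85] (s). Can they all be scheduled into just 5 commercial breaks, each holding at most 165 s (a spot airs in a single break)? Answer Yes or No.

No

Total = 795 s; ⌈795/165⌉ = 5.
6 ad spots each exceed half the capacity and cannot share a break, forcing at least 6 commercial breaks.
At least 6 commercial breaks are required, but only 5 are allowed.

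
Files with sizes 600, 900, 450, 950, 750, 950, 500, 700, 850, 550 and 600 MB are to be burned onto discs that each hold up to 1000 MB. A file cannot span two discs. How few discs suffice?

Total = 950 + 950 + 900 + 850 + 750 + 700 + 600 + 600 + 550 + 500 + 450 = 7800 MB.
Lower bound: ⌈7800/1000⌉ = 8 discs.
Also, 9 files each exceed 500 MB, and no two of those can share a disc, so at least 9 discs are needed.
A packing using 10 discs:
  disc 1: 950 = 950
  disc 2: 950 = 950
  disc 3: 900 = 900
  disc 4: 850 = 850
  disc 5: 750 = 750
  disc 6: 700 = 700
  disc 7: 600 = 600
  disc 8: 600 = 600
  disc 9: 550 + 450 = 1000
  disc 10: 500 = 500
No arrangement into 9 discs stays within capacity, so 10 is optimal.

10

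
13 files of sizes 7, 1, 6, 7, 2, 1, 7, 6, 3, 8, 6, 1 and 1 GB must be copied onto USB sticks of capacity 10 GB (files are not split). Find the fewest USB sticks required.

Total = 8 + 7 + 7 + 7 + 6 + 6 + 6 + 3 + 2 + 1 + 1 + 1 + 1 = 56 GB.
Lower bound: ⌈56/10⌉ = 6 USB sticks.
Also, 7 files each exceed 5 GB, and no two of those can share a USB stick, so at least 7 USB sticks are needed.
A packing using 7 USB sticks:
  USB stick 1: 8 + 2 = 10
  USB stick 2: 7 + 3 = 10
  USB stick 3: 7 + 1 + 1 + 1 = 10
  USB stick 4: 7 + 1 = 8
  USB stick 5: 6 = 6
  USB stick 6: 6 = 6
  USB stick 7: 6 = 6
This matches the lower bound, so 7 is optimal.

7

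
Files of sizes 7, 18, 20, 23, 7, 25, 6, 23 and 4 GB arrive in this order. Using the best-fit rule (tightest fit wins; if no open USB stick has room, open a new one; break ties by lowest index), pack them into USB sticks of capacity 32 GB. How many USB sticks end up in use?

5

  7 → USB stick 1 (new)  [load 7/32]
  18 → USB stick 1  [load 25/32]
  20 → USB stick 2 (new)  [load 20/32]
  23 → USB stick 3 (new)  [load 23/32]
  7 → USB stick 1  [load 32/32]
  25 → USB stick 4 (new)  [load 25/32]
  6 → USB stick 4  [load 31/32]
  23 → USB stick 5 (new)  [load 23/32]
  4 → USB stick 3  [load 27/32]
5 USB sticks opened.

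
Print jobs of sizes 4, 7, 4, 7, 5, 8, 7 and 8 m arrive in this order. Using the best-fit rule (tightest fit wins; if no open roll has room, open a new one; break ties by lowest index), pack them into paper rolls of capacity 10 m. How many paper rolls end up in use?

  4 → roll 1 (new)  [load 4/10]
  7 → roll 2 (new)  [load 7/10]
  4 → roll 1  [load 8/10]
  7 → roll 3 (new)  [load 7/10]
  5 → roll 4 (new)  [load 5/10]
  8 → roll 5 (new)  [load 8/10]
  7 → roll 6 (new)  [load 7/10]
  8 → roll 7 (new)  [load 8/10]
7 paper rolls opened.

7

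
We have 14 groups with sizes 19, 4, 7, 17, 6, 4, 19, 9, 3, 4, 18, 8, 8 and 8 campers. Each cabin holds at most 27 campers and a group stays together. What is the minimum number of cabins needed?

Total = 19 + 19 + 18 + 17 + 9 + 8 + 8 + 8 + 7 + 6 + 4 + 4 + 4 + 3 = 134 campers.
Lower bound: ⌈134/27⌉ = 5 cabins.
A packing using 5 cabins:
  cabin 1: 19 + 8 = 27
  cabin 2: 19 + 8 = 27
  cabin 3: 18 + 9 = 27
  cabin 4: 17 + 7 + 3 = 27
  cabin 5: 8 + 6 + 4 + 4 + 4 = 26
This matches the lower bound, so 5 is optimal.

5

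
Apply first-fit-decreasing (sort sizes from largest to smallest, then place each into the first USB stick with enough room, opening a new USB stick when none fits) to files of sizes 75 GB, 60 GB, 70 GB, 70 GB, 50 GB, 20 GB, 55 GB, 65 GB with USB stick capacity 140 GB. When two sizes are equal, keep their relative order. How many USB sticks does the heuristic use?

Sorted descending: 75, 70, 70, 65, 60, 55, 50, 20.
  75 → USB stick 1 (new)  [load 75/140]
  70 → USB stick 2 (new)  [load 70/140]
  70 → USB stick 2  [load 140/140]
  65 → USB stick 1  [load 140/140]
  60 → USB stick 3 (new)  [load 60/140]
  55 → USB stick 3  [load 115/140]
  50 → USB stick 4 (new)  [load 50/140]
  20 → USB stick 3  [load 135/140]
4 USB sticks opened.

4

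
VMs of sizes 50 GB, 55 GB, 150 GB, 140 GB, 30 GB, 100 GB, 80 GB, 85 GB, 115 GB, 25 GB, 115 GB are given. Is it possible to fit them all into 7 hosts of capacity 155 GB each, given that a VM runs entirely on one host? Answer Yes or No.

A valid assignment using 7 hosts:
  host 1: 150 = 150
  host 2: 140 = 140
  host 3: 115 + 30 = 145
  host 4: 115 + 25 = 140
  host 5: 100 + 55 = 155
  host 6: 85 + 50 = 135
  host 7: 80 = 80
Every load is within 155 GB, so 7 hosts suffice.

Yes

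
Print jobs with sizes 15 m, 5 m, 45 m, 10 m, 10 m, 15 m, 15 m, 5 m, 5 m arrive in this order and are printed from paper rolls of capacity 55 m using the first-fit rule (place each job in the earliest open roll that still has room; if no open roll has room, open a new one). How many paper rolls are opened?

  15 → roll 1 (new)  [load 15/55]
  5 → roll 1  [load 20/55]
  45 → roll 2 (new)  [load 45/55]
  10 → roll 1  [load 30/55]
  10 → roll 1  [load 40/55]
  15 → roll 1  [load 55/55]
  15 → roll 3 (new)  [load 15/55]
  5 → roll 2  [load 50/55]
  5 → roll 2  [load 55/55]
3 paper rolls opened.

3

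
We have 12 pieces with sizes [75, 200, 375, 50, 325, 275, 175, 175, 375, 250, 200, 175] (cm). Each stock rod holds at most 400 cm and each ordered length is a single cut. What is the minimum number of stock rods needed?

Total = 375 + 375 + 325 + 275 + 250 + 200 + 200 + 175 + 175 + 175 + 75 + 50 = 2650 cm.
Lower bound: ⌈2650/400⌉ = 7 stock rods.
A packing using 8 stock rods:
  stock rod 1: 375 = 375
  stock rod 2: 375 = 375
  stock rod 3: 325 + 75 = 400
  stock rod 4: 275 + 50 = 325
  stock rod 5: 250 = 250
  stock rod 6: 200 + 200 = 400
  stock rod 7: 175 + 175 = 350
  stock rod 8: 175 = 175
No arrangement into 7 stock rods stays within capacity, so 8 is optimal.

8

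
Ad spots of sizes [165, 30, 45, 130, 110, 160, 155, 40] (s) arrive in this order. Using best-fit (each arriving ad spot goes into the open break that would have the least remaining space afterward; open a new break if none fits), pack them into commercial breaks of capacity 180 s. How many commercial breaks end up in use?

  165 → break 1 (new)  [load 165/180]
  30 → break 2 (new)  [load 30/180]
  45 → break 2  [load 75/180]
  130 → break 3 (new)  [load 130/180]
  110 → break 4 (new)  [load 110/180]
  160 → break 5 (new)  [load 160/180]
  155 → break 6 (new)  [load 155/180]
  40 → break 3  [load 170/180]
6 commercial breaks opened.

6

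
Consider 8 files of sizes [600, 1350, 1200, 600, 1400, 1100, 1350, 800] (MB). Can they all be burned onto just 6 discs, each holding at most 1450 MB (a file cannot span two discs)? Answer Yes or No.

Total = 8400 MB; ⌈8400/1450⌉ = 6.
The bound of 6 does not rule out 6, but exhaustive search shows no assignment into 6 discs of capacity 1450 MB exists — the minimum is 7.

No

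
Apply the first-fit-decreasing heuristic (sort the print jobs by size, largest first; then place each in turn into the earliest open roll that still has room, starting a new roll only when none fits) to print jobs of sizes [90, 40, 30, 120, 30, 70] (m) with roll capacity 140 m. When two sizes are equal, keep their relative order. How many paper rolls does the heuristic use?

3

Sorted descending: 120, 90, 70, 40, 30, 30.
  120 → roll 1 (new)  [load 120/140]
  90 → roll 2 (new)  [load 90/140]
  70 → roll 3 (new)  [load 70/140]
  40 → roll 2  [load 130/140]
  30 → roll 3  [load 100/140]
  30 → roll 3  [load 130/140]
3 paper rolls opened.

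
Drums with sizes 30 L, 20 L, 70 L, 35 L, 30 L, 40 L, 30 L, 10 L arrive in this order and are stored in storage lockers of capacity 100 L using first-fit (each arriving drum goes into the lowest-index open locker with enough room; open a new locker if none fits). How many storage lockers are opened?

  30 → locker 1 (new)  [load 30/100]
  20 → locker 1  [load 50/100]
  70 → locker 2 (new)  [load 70/100]
  35 → locker 1  [load 85/100]
  30 → locker 2  [load 100/100]
  40 → locker 3 (new)  [load 40/100]
  30 → locker 3  [load 70/100]
  10 → locker 1  [load 95/100]
3 storage lockers opened.

3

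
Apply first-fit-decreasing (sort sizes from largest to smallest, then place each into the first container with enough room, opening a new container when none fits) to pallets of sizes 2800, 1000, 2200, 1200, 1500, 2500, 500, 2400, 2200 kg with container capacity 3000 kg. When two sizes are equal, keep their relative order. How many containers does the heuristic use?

Sorted descending: 2800, 2500, 2400, 2200, 2200, 1500, 1200, 1000, 500.
  2800 → container 1 (new)  [load 2800/3000]
  2500 → container 2 (new)  [load 2500/3000]
  2400 → container 3 (new)  [load 2400/3000]
  2200 → container 4 (new)  [load 2200/3000]
  2200 → container 5 (new)  [load 2200/3000]
  1500 → container 6 (new)  [load 1500/3000]
  1200 → container 6  [load 2700/3000]
  1000 → container 7 (new)  [load 1000/3000]
  500 → container 2  [load 3000/3000]
7 containers opened.

7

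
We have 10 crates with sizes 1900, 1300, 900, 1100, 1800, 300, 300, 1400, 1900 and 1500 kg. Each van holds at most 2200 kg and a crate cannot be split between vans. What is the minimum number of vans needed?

7

Total = 1900 + 1900 + 1800 + 1500 + 1400 + 1300 + 1100 + 900 + 300 + 300 = 12400 kg.
Lower bound: ⌈12400/2200⌉ = 6 vans.
A packing using 7 vans:
  van 1: 1900 + 300 = 2200
  van 2: 1900 + 300 = 2200
  van 3: 1800 = 1800
  van 4: 1500 = 1500
  van 5: 1400 = 1400
  van 6: 1300 + 900 = 2200
  van 7: 1100 = 1100
No arrangement into 6 vans stays within capacity, so 7 is optimal.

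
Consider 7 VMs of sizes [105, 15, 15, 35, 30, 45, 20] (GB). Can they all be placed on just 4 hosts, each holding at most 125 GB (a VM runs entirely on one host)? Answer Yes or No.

A valid assignment using 3 hosts:
  host 1: 105 + 20 = 125
  host 2: 45 + 35 + 30 + 15 = 125
  host 3: 15 = 15
That uses only 3 ≤ 4, so 4 hosts are enough.

Yes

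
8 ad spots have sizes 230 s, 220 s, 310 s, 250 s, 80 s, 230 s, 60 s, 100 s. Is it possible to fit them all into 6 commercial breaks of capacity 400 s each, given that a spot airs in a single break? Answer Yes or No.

Yes

A valid assignment using 5 commercial breaks:
  break 1: 310 + 80 = 390
  break 2: 250 + 100 = 350
  break 3: 230 + 60 = 290
  break 4: 230 = 230
  break 5: 220 = 220
That uses only 5 ≤ 6, so 6 commercial breaks are enough.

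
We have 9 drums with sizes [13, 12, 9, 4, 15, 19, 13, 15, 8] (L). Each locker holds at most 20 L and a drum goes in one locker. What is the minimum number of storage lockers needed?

Total = 19 + 15 + 15 + 13 + 13 + 12 + 9 + 8 + 4 = 108 L.
Lower bound: ⌈108/20⌉ = 6 storage lockers.
A packing using 7 storage lockers:
  locker 1: 19 = 19
  locker 2: 15 + 4 = 19
  locker 3: 15 = 15
  locker 4: 13 = 13
  locker 5: 13 = 13
  locker 6: 12 + 8 = 20
  locker 7: 9 = 9
No arrangement into 6 storage lockers stays within capacity, so 7 is optimal.

7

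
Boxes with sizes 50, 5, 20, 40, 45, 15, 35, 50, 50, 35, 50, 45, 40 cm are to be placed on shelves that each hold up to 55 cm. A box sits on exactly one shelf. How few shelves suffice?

Total = 50 + 50 + 50 + 50 + 45 + 45 + 40 + 40 + 35 + 35 + 20 + 15 + 5 = 480 cm.
Lower bound: ⌈480/55⌉ = 9 shelves.
Also, 10 boxes each exceed 55/2 cm, and no two of those can share a shelf, so at least 10 shelves are needed.
A packing using 10 shelves:
  shelf 1: 50 + 5 = 55
  shelf 2: 50 = 50
  shelf 3: 50 = 50
  shelf 4: 50 = 50
  shelf 5: 45 = 45
  shelf 6: 45 = 45
  shelf 7: 40 + 15 = 55
  shelf 8: 40 = 40
  shelf 9: 35 + 20 = 55
  shelf 10: 35 = 35
This matches the lower bound, so 10 is optimal.

10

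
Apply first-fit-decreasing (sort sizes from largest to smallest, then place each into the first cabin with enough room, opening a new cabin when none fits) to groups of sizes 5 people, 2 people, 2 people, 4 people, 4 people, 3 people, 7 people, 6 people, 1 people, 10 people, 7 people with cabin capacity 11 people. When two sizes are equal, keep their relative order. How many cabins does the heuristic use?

Sorted descending: 10, 7, 7, 6, 5, 4, 4, 3, 2, 2, 1.
  10 → cabin 1 (new)  [load 10/11]
  7 → cabin 2 (new)  [load 7/11]
  7 → cabin 3 (new)  [load 7/11]
  6 → cabin 4 (new)  [load 6/11]
  5 → cabin 4  [load 11/11]
  4 → cabin 2  [load 11/11]
  4 → cabin 3  [load 11/11]
  3 → cabin 5 (new)  [load 3/11]
  2 → cabin 5  [load 5/11]
  2 → cabin 5  [load 7/11]
  1 → cabin 1  [load 11/11]
5 cabins opened.

5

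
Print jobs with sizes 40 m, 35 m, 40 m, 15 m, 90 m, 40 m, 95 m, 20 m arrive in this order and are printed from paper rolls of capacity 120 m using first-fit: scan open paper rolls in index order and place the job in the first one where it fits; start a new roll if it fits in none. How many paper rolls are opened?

4

  40 → roll 1 (new)  [load 40/120]
  35 → roll 1  [load 75/120]
  40 → roll 1  [load 115/120]
  15 → roll 2 (new)  [load 15/120]
  90 → roll 2  [load 105/120]
  40 → roll 3 (new)  [load 40/120]
  95 → roll 4 (new)  [load 95/120]
  20 → roll 3  [load 60/120]
4 paper rolls opened.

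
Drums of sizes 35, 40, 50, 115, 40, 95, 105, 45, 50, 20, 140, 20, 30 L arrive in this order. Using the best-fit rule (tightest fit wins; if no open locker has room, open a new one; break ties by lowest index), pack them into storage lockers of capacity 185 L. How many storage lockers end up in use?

  35 → locker 1 (new)  [load 35/185]
  40 → locker 1  [load 75/185]
  50 → locker 1  [load 125/185]
  115 → locker 2 (new)  [load 115/185]
  40 → locker 1  [load 165/185]
  95 → locker 3 (new)  [load 95/185]
  105 → locker 4 (new)  [load 105/185]
  45 → locker 2  [load 160/185]
  50 → locker 4  [load 155/185]
  20 → locker 1  [load 185/185]
  140 → locker 5 (new)  [load 140/185]
  20 → locker 2  [load 180/185]
  30 → locker 4  [load 185/185]
5 storage lockers opened.

5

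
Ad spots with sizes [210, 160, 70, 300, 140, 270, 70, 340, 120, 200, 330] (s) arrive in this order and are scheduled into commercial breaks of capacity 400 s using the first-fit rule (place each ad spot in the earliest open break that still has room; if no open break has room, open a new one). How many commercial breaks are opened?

  210 → break 1 (new)  [load 210/400]
  160 → break 1  [load 370/400]
  70 → break 2 (new)  [load 70/400]
  300 → break 2  [load 370/400]
  140 → break 3 (new)  [load 140/400]
  270 → break 4 (new)  [load 270/400]
  70 → break 3  [load 210/400]
  340 → break 5 (new)  [load 340/400]
  120 → break 3  [load 330/400]
  200 → break 6 (new)  [load 200/400]
  330 → break 7 (new)  [load 330/400]
7 commercial breaks opened.

7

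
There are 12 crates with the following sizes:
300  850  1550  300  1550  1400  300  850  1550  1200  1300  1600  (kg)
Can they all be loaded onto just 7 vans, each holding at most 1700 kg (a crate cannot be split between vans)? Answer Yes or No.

Total = 12750 kg; ⌈12750/1700⌉ = 8.
At least 8 vans are required, but only 7 are allowed.

No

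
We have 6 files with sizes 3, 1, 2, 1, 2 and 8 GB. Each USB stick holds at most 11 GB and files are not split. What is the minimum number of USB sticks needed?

Total = 8 + 3 + 2 + 2 + 1 + 1 = 17 GB.
Lower bound: ⌈17/11⌉ = 2 USB sticks.
A packing using 2 USB sticks:
  USB stick 1: 8 + 3 = 11
  USB stick 2: 2 + 2 + 1 + 1 = 6
This matches the lower bound, so 2 is optimal.

2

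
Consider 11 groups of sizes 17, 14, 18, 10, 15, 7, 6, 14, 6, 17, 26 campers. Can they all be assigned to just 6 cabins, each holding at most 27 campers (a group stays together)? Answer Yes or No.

No

Total = 150 campers; ⌈150/27⌉ = 6.
7 groups each exceed half the capacity and cannot share a cabin, forcing at least 7 cabins.
At least 7 cabins are required, but only 6 are allowed.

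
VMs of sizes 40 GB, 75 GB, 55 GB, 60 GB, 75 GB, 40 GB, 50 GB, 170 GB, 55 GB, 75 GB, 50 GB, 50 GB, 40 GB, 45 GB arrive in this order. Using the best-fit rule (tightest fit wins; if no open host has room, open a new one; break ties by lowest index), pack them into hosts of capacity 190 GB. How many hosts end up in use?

5

  40 → host 1 (new)  [load 40/190]
  75 → host 1  [load 115/190]
  55 → host 1  [load 170/190]
  60 → host 2 (new)  [load 60/190]
  75 → host 2  [load 135/190]
  40 → host 2  [load 175/190]
  50 → host 3 (new)  [load 50/190]
  170 → host 4 (new)  [load 170/190]
  55 → host 3  [load 105/190]
  75 → host 3  [load 180/190]
  50 → host 5 (new)  [load 50/190]
  50 → host 5  [load 100/190]
  40 → host 5  [load 140/190]
  45 → host 5  [load 185/190]
5 hosts opened.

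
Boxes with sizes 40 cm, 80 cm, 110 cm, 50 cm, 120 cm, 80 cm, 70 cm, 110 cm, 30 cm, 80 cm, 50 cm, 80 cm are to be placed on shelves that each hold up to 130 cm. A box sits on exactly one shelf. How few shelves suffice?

8

Total = 120 + 110 + 110 + 80 + 80 + 80 + 80 + 70 + 50 + 50 + 40 + 30 = 900 cm.
Lower bound: ⌈900/130⌉ = 7 shelves.
Also, 8 boxes each exceed 65 cm, and no two of those can share a shelf, so at least 8 shelves are needed.
A packing using 8 shelves:
  shelf 1: 120 = 120
  shelf 2: 110 = 110
  shelf 3: 110 = 110
  shelf 4: 80 + 50 = 130
  shelf 5: 80 + 50 = 130
  shelf 6: 80 + 40 = 120
  shelf 7: 80 + 30 = 110
  shelf 8: 70 = 70
This matches the lower bound, so 8 is optimal.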